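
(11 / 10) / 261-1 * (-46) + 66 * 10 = 1842671 / 2610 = 706.00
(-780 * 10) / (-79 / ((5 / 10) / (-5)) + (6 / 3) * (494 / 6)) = -2925 / 358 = -8.17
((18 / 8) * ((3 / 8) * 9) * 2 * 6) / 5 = 729 / 40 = 18.22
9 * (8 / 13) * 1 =72 / 13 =5.54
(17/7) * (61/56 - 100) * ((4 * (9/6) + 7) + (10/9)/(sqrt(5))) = -1224119/392 - 94163 * sqrt(5)/1764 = -3242.11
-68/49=-1.39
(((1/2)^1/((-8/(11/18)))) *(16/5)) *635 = -1397/18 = -77.61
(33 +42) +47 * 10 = 545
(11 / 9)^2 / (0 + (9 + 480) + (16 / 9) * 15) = 121 / 41769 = 0.00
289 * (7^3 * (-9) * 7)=-6245001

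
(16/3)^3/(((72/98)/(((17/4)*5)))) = 1066240/243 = 4387.82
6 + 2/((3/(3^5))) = 168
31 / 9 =3.44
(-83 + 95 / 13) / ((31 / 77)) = -188.01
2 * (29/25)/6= 29/75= 0.39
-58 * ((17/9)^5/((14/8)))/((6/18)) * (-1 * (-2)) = -658813648/137781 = -4781.60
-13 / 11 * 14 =-182 / 11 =-16.55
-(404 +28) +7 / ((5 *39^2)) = -432.00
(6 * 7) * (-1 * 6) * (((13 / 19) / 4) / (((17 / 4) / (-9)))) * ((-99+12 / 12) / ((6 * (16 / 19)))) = -120393 / 68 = -1770.49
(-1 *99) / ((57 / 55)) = -1815 / 19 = -95.53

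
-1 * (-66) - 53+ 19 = 32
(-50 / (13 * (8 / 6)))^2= 5625 / 676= 8.32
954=954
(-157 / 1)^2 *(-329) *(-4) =32438084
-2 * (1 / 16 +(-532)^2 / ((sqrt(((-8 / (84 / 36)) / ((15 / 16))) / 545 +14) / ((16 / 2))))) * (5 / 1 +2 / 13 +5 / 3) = -8256584.12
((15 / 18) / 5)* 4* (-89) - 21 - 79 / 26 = -6503 / 78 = -83.37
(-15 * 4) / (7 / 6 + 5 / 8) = -1440 / 43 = -33.49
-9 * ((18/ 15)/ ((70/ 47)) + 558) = -880119/ 175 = -5029.25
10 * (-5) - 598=-648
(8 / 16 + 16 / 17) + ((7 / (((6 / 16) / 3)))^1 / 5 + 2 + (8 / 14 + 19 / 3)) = 76919 / 3570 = 21.55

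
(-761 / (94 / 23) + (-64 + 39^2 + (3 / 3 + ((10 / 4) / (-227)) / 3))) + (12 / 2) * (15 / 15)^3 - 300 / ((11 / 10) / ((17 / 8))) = 245837324 / 352077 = 698.25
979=979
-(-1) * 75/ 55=1.36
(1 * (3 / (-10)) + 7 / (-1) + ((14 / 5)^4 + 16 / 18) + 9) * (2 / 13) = 720613 / 73125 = 9.85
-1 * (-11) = 11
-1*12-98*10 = -992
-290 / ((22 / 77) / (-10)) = 10150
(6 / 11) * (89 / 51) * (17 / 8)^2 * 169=255697 / 352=726.41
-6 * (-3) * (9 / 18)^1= 9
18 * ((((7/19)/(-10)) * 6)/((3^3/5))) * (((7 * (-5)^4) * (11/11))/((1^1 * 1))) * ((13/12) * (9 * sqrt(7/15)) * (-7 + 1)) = 238875 * sqrt(105)/19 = 128828.44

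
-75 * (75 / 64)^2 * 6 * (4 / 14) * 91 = -16453125 / 1024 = -16067.50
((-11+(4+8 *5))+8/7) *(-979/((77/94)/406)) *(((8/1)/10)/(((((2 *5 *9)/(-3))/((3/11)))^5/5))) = 0.00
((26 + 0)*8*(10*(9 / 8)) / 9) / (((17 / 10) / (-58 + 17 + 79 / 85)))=-1771120 / 289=-6128.44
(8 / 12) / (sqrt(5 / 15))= 1.15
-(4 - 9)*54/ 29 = 270/ 29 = 9.31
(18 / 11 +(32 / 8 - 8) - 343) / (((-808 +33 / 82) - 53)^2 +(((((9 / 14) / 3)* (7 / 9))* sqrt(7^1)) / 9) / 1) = -92736874158512338044 / 198873110605525421030911 +2318774264424* sqrt(7) / 198873110605525421030911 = -0.00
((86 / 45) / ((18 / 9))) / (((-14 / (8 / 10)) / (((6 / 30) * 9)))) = -86 / 875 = -0.10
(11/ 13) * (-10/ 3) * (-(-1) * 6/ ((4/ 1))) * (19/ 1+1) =-1100/ 13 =-84.62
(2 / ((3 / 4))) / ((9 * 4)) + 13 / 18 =43 / 54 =0.80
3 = 3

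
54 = 54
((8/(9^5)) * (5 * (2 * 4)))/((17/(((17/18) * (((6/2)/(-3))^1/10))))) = -16/531441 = -0.00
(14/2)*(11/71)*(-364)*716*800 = -16054438400/71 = -226118850.70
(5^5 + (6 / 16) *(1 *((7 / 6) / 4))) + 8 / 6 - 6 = 599125 / 192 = 3120.44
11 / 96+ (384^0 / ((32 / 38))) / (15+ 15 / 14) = 1357 / 7200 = 0.19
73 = 73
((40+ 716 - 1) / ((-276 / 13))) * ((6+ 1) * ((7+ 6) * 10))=-4465825 / 138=-32361.05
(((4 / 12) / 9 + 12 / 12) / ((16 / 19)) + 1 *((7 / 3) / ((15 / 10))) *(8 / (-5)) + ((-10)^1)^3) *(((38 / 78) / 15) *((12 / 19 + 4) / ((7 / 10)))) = -23789876 / 110565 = -215.17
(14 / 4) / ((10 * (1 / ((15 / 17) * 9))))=2.78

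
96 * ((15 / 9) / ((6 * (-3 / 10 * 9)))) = -800 / 81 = -9.88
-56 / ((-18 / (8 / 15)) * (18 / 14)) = 1568 / 1215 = 1.29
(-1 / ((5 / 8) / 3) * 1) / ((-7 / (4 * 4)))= 384 / 35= 10.97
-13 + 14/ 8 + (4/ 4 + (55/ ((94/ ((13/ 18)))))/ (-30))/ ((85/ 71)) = -8997211/ 862920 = -10.43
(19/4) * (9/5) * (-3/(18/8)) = -57/5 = -11.40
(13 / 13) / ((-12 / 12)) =-1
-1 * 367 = -367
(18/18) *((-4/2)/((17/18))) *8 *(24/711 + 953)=-21683424/1343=-16145.51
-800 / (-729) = 1.10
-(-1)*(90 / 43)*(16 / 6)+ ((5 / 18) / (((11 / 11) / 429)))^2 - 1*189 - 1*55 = 21613603 / 1548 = 13962.28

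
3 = 3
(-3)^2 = 9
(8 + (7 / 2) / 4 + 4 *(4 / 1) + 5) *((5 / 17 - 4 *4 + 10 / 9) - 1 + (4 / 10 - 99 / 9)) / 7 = -4789321 / 42840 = -111.80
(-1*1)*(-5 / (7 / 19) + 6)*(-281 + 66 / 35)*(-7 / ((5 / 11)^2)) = 62648597 / 875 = 71598.40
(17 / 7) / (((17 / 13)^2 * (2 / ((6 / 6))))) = 169 / 238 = 0.71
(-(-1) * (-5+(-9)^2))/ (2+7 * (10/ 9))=171/ 22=7.77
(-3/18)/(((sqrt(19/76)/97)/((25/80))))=-10.10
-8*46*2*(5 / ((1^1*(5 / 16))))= -11776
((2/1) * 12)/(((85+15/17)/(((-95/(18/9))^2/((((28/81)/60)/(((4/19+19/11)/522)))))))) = 264900375/652036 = 406.27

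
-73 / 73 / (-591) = 1 / 591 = 0.00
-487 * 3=-1461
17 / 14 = 1.21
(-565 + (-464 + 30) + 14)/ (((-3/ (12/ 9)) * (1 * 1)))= 3940/ 9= 437.78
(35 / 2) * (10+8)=315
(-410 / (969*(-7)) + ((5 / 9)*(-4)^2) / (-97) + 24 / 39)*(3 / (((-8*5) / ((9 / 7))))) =-22485621 / 399156940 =-0.06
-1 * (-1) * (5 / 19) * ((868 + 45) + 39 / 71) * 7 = 2270170 / 1349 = 1682.85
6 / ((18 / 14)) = 14 / 3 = 4.67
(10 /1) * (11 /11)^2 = 10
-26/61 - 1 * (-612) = 611.57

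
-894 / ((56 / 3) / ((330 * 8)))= -885060 / 7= -126437.14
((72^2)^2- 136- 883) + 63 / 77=295601216 / 11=26872837.82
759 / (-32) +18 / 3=-567 / 32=-17.72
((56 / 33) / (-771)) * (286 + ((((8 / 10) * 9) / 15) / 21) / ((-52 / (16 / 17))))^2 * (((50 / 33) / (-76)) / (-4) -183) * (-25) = -16043170677575677124 / 19478720000025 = -823625.51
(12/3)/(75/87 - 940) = -116/27235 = -0.00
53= 53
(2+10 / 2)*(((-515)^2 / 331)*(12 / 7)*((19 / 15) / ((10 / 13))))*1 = 5240846 / 331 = 15833.37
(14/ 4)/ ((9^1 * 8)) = 7/ 144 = 0.05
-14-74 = -88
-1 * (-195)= 195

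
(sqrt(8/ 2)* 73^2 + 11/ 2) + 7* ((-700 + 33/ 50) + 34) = 150153/ 25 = 6006.12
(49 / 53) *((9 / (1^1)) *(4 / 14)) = 2.38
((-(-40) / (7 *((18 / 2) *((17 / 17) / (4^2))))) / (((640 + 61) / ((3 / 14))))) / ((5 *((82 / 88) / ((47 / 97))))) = 132352 / 409817919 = 0.00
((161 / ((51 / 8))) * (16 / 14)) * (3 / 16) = 5.41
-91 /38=-2.39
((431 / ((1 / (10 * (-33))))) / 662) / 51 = -23705 / 5627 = -4.21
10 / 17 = 0.59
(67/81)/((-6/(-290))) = 9715/243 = 39.98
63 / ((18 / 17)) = 119 / 2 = 59.50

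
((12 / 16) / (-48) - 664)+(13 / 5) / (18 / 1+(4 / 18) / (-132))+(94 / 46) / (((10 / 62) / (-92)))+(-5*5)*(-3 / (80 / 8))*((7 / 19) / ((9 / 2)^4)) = -1829.46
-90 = -90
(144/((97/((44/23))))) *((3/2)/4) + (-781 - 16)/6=-1763851/13386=-131.77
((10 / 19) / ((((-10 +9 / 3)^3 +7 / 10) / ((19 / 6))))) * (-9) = 0.04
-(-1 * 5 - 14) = 19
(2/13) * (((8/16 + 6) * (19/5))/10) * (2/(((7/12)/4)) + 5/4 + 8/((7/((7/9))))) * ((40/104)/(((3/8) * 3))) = 15181/7371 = 2.06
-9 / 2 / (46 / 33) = -297 / 92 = -3.23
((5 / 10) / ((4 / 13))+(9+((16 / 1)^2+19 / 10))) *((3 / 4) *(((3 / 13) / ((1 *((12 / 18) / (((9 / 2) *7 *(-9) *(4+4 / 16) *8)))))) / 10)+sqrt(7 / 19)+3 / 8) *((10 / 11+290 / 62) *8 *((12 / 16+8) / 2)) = -13087244.40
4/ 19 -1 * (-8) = 8.21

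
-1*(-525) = 525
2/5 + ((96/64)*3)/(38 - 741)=2767/7030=0.39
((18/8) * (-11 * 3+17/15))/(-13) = 5.52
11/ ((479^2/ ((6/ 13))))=66/ 2982733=0.00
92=92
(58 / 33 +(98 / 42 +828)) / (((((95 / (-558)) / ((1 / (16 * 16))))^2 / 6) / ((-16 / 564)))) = -712478673 / 9555814400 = -0.07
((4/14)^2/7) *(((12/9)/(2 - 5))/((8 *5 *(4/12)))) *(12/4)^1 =-2/1715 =-0.00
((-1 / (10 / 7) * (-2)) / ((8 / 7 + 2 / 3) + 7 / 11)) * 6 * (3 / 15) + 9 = 136827 / 14125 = 9.69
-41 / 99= -0.41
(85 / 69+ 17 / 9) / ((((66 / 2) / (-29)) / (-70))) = 1311380 / 6831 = 191.97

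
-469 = -469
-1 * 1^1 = -1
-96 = -96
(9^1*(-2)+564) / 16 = 273 / 8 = 34.12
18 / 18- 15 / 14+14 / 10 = 1.33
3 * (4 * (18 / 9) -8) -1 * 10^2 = -100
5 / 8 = 0.62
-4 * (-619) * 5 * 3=37140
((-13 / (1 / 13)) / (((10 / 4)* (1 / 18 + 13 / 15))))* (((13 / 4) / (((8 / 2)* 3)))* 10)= -198.52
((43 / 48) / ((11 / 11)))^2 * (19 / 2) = 35131 / 4608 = 7.62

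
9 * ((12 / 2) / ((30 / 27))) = 243 / 5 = 48.60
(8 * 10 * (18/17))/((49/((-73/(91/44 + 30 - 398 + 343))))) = 4625280/840497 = 5.50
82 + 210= 292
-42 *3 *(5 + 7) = -1512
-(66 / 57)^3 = -1.55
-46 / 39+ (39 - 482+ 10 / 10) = -443.18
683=683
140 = 140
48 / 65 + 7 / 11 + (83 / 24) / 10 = 59053 / 34320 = 1.72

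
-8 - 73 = -81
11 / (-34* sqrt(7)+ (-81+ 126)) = -374* sqrt(7) / 6067 - 495 / 6067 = -0.24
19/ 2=9.50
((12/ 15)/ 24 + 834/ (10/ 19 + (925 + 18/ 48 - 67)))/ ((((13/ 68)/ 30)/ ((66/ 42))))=2942327564/ 11880323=247.66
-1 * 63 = -63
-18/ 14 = -9/ 7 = -1.29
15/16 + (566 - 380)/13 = 3171/208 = 15.25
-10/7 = -1.43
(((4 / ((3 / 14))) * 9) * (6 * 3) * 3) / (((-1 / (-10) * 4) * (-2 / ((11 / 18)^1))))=-6930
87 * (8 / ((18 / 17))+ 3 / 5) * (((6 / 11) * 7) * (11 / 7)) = 21286 / 5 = 4257.20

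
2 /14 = 1 /7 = 0.14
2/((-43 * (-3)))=2/129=0.02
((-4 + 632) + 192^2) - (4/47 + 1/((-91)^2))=14592115673/389207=37491.91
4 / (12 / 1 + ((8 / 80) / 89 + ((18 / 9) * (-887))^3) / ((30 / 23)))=-106800 / 114282225186857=-0.00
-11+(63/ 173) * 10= -1273/ 173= -7.36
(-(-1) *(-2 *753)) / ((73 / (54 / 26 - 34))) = 624990 / 949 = 658.58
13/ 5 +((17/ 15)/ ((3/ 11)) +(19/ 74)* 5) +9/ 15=28769/ 3330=8.64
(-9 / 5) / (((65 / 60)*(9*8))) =-3 / 130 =-0.02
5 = 5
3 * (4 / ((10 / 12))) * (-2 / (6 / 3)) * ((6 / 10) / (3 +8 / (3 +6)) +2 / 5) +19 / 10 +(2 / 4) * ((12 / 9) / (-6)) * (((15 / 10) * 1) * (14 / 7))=-33679 / 5250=-6.42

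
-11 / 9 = -1.22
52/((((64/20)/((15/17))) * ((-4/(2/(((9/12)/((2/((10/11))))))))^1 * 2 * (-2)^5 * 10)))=143/4352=0.03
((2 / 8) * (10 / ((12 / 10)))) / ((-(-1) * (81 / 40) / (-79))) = -81.28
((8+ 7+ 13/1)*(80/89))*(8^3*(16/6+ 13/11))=49592.70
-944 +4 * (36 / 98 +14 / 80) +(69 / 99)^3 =-16578855859 / 17609130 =-941.49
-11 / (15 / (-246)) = 902 / 5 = 180.40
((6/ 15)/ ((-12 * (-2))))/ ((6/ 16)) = 2/ 45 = 0.04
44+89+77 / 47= 134.64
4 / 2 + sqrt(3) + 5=sqrt(3) + 7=8.73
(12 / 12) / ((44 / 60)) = 15 / 11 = 1.36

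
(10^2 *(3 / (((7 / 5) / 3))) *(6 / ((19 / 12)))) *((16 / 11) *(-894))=-4634496000 / 1463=-3167803.14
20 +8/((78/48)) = 324/13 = 24.92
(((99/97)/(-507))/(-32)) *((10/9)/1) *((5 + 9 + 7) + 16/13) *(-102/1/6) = -270215/10229232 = -0.03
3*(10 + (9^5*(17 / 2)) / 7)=3011919 / 14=215137.07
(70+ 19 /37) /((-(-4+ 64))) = -2609 /2220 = -1.18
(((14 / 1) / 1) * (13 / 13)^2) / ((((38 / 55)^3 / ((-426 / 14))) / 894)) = -15840730125 / 13718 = -1154740.50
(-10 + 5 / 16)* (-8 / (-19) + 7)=-21855 / 304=-71.89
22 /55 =2 /5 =0.40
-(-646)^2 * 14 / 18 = -2921212 / 9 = -324579.11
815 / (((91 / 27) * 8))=22005 / 728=30.23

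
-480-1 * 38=-518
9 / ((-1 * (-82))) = 9 / 82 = 0.11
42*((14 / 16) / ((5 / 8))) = 294 / 5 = 58.80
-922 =-922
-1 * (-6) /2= 3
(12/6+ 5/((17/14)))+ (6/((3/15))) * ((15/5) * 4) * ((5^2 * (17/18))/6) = 72562/51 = 1422.78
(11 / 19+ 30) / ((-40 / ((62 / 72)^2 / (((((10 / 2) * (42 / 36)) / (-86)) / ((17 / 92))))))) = 58306753 / 37756800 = 1.54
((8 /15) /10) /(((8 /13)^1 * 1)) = 13 /150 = 0.09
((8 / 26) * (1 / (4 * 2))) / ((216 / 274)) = 137 / 2808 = 0.05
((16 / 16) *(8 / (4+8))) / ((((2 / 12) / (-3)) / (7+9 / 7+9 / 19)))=-13980 / 133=-105.11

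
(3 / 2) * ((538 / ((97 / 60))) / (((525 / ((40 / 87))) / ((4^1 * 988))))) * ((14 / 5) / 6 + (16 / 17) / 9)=14866222592 / 15063615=986.90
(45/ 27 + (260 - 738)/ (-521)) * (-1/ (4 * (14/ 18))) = -1731/ 2084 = -0.83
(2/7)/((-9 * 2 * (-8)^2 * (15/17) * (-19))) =17/1149120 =0.00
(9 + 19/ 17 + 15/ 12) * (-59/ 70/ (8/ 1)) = -45607/ 38080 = -1.20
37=37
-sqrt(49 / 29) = -7 * sqrt(29) / 29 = -1.30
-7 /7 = -1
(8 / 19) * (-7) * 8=-448 / 19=-23.58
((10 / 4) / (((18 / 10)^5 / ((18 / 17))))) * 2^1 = 31250 / 111537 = 0.28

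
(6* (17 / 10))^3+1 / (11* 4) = 5836769 / 5500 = 1061.23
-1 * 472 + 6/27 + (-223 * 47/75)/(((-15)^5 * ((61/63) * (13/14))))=-2367475691612/5018203125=-471.78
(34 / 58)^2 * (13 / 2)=3757 / 1682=2.23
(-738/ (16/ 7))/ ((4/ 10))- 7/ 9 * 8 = -117131/ 144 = -813.41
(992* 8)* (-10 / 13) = -79360 / 13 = -6104.62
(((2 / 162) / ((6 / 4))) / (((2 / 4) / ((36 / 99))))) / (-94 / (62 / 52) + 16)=-124 / 1301751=-0.00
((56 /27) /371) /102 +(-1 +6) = 364909 /72981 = 5.00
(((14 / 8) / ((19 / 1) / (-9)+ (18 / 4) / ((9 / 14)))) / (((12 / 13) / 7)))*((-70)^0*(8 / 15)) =637 / 440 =1.45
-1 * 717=-717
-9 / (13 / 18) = -162 / 13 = -12.46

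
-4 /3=-1.33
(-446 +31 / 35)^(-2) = 1225 / 242705241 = 0.00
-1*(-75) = 75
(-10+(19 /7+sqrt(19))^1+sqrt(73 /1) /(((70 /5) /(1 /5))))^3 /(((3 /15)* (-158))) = -(-510+sqrt(73)+70* sqrt(19))^3 /10838800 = 0.70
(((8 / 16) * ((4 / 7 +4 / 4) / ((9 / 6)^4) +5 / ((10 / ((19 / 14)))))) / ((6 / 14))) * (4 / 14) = 2243 / 6804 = 0.33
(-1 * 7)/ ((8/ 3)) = -21/ 8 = -2.62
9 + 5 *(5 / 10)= 23 / 2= 11.50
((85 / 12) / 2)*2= 85 / 12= 7.08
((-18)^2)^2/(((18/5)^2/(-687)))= -5564700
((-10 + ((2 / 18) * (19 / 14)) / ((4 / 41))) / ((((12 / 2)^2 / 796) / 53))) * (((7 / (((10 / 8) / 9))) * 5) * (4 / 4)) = -44940767 / 18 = -2496709.28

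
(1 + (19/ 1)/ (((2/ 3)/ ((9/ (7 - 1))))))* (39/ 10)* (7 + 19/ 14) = 22815/ 16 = 1425.94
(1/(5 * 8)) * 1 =1/40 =0.02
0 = 0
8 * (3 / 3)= 8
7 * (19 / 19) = 7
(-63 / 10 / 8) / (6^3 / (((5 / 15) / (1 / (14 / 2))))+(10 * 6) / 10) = -147 / 18400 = -0.01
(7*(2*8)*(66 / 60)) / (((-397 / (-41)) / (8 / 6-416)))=-31418464 / 5955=-5275.98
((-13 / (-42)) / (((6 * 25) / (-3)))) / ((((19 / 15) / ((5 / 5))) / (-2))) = 13 / 1330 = 0.01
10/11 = 0.91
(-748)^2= 559504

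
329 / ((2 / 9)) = 2961 / 2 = 1480.50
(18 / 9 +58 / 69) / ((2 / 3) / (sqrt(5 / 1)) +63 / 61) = 11298420 / 3765583-1458632 * sqrt(5) / 3765583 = 2.13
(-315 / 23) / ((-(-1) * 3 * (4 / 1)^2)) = -105 / 368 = -0.29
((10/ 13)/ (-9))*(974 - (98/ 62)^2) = -9336130/ 112437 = -83.03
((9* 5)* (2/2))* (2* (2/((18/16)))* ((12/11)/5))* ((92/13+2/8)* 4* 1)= 146304/143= 1023.10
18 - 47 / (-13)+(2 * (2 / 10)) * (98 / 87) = 124783 / 5655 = 22.07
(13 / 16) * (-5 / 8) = -65 / 128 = -0.51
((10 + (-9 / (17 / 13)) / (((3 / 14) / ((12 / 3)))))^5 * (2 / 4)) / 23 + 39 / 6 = -33135789720160581 / 65313422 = -507335073.03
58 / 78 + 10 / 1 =10.74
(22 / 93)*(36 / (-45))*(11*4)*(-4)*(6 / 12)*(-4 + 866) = 6675328 / 465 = 14355.54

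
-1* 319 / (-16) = 319 / 16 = 19.94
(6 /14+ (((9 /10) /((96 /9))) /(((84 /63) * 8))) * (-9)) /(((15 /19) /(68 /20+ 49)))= 21253571 /896000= 23.72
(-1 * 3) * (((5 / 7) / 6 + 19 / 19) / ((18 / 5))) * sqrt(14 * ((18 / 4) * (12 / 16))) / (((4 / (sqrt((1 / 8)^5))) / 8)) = -235 * sqrt(42) / 21504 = -0.07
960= 960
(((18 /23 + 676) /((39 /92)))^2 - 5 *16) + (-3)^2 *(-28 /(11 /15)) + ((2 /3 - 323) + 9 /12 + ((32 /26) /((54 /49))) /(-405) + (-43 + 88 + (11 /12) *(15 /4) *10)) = 414399781360957 /162625320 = 2548187.34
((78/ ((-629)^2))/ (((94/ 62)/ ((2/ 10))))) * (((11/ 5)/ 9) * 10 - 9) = -47554/ 278926905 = -0.00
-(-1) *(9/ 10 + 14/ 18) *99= 1661/ 10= 166.10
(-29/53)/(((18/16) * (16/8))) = -116/477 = -0.24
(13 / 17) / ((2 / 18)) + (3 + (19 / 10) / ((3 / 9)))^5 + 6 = 84753456519 / 1700000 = 49854.97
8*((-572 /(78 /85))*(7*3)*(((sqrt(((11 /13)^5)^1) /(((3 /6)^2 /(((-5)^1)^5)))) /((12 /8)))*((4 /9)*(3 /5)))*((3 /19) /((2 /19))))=229896156.68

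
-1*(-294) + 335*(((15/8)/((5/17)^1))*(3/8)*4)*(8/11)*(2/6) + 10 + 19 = 24191/22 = 1099.59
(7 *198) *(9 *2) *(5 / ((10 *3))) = 4158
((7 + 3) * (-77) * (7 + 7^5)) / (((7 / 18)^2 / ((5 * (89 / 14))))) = -19047619800 / 7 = -2721088542.86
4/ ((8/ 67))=67/ 2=33.50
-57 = -57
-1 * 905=-905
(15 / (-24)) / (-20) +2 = 65 / 32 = 2.03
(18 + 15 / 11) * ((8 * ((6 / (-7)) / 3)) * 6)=-20448 / 77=-265.56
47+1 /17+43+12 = 1735 /17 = 102.06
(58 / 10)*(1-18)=-493 / 5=-98.60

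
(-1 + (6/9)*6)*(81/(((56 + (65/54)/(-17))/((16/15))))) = 1189728/256715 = 4.63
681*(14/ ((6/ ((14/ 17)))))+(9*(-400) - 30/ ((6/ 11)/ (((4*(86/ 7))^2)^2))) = -13093280846314/ 40817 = -320780087.86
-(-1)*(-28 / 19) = -28 / 19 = -1.47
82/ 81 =1.01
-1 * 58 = -58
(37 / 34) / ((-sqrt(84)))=-37*sqrt(21) / 1428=-0.12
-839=-839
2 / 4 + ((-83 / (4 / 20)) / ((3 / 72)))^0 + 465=933 / 2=466.50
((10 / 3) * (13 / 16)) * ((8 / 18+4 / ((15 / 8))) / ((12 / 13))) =4901 / 648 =7.56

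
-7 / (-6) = 1.17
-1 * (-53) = 53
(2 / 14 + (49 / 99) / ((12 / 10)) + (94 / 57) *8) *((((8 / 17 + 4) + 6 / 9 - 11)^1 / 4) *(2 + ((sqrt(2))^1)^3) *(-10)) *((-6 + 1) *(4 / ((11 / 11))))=-16237837850 *sqrt(2) / 2014551 - 16237837850 / 2014551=-19459.23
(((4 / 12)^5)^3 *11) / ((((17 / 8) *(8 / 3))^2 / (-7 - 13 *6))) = -0.00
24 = 24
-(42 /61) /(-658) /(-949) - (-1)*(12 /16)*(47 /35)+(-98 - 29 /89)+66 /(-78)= -3327882440593 /33900956180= -98.16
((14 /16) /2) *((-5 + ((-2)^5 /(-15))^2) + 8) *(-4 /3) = -4.40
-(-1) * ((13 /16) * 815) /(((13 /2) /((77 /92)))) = 62755 /736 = 85.26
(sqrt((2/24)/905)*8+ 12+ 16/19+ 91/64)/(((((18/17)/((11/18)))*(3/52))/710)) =1380808*sqrt(2715)/131949+ 14968821725/147744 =101861.21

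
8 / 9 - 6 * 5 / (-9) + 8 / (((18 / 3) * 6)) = 40 / 9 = 4.44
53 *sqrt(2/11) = 53 *sqrt(22)/11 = 22.60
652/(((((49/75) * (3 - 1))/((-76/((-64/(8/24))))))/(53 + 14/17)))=70843875/6664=10630.83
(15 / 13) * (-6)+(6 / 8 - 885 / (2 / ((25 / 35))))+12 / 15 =-585029 / 1820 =-321.44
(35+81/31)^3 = 1585242296/29791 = 53212.12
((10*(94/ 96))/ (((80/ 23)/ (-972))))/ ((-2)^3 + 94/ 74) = 406.60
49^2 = 2401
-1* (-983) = 983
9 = 9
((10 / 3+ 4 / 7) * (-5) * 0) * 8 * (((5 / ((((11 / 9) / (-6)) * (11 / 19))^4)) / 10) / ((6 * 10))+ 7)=0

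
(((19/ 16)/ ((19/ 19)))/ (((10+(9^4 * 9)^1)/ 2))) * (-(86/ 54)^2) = -35131/ 344432088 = -0.00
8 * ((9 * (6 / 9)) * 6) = 288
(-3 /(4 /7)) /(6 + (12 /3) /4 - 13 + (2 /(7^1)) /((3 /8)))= 441 /440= 1.00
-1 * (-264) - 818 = -554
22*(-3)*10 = -660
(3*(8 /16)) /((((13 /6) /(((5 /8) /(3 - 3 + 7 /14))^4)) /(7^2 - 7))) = 118125 /1664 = 70.99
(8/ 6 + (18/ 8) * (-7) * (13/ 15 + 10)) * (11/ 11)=-10189/ 60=-169.82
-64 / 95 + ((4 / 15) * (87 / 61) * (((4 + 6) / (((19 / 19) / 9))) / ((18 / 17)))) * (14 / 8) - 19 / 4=1185659 / 23180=51.15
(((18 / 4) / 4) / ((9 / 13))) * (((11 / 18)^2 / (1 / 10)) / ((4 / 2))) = 7865 / 2592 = 3.03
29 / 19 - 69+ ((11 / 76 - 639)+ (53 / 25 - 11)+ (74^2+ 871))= 10700403 / 1900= 5631.79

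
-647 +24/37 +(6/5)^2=-596543/925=-644.91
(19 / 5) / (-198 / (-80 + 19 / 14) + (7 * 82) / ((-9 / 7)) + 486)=62757 / 694840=0.09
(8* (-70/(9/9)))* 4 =-2240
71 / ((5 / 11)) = 781 / 5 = 156.20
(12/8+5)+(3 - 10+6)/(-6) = 20/3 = 6.67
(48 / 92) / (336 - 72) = 1 / 506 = 0.00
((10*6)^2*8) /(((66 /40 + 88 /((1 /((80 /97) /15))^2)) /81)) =3950876736000 /3245033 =1217515.12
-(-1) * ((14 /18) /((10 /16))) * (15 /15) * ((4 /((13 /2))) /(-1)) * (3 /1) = -448 /195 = -2.30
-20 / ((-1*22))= 10 / 11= 0.91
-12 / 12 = -1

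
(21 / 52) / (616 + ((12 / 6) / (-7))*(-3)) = 0.00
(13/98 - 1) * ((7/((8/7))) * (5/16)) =-425/256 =-1.66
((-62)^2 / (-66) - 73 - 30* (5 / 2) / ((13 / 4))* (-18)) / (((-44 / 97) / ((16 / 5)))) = -47296036 / 23595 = -2004.49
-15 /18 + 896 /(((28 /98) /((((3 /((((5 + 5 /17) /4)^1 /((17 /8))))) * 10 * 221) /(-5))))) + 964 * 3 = -66735483 /10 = -6673548.30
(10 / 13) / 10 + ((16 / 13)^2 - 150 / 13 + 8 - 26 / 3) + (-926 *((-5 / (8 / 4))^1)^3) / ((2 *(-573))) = -18003043 / 774696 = -23.24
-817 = -817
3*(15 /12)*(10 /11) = 75 /22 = 3.41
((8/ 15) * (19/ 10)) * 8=608/ 75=8.11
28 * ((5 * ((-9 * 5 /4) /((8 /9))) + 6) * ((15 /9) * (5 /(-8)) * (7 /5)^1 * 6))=449085 /32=14033.91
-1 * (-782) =782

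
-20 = -20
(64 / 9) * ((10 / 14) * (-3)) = -320 / 21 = -15.24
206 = 206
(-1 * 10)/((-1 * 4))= 5/2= 2.50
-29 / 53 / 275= -29 / 14575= -0.00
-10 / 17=-0.59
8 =8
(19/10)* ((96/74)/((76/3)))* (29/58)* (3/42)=9/2590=0.00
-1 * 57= -57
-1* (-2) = 2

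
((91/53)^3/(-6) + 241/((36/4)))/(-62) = -2241871/5359572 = -0.42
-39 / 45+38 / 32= 77 / 240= 0.32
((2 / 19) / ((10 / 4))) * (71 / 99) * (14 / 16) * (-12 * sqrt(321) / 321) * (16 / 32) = -0.01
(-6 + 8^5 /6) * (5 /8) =3409.58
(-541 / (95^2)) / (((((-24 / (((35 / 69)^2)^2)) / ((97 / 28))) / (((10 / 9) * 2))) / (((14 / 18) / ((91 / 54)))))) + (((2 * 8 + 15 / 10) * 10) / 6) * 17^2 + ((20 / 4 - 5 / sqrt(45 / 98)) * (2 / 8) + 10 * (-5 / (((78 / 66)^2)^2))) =35357060114799638185 / 4206776887440738 - 7 * sqrt(10) / 12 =8402.94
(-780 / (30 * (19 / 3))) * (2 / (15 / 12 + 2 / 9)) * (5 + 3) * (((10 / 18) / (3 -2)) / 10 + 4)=-180.94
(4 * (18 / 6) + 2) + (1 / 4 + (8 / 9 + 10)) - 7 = 18.14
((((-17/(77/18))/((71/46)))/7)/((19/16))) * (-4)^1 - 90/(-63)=1939594/727111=2.67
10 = 10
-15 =-15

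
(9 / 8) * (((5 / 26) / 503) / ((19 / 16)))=45 / 124241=0.00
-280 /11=-25.45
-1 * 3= -3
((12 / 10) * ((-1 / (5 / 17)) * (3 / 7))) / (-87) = 102 / 5075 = 0.02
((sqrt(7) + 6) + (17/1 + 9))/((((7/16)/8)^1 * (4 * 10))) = 15.84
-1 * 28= -28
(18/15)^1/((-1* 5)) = -6/25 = -0.24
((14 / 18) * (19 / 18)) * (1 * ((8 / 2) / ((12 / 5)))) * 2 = 665 / 243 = 2.74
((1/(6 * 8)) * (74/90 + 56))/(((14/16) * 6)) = 2557/11340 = 0.23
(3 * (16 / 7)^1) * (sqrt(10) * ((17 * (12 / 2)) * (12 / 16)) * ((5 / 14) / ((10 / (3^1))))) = 2754 * sqrt(10) / 49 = 177.73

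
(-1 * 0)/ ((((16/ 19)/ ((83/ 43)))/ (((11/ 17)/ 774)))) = 0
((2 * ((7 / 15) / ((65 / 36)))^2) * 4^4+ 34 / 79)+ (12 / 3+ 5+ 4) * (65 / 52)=1698353727 / 33377500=50.88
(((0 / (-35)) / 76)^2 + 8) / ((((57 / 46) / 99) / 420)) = 268446.32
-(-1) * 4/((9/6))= 8/3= 2.67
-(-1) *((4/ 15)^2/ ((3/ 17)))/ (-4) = -0.10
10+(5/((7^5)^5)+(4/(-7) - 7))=3256880933469629044822/1341068619663964900807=2.43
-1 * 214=-214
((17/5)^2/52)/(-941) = -289/1223300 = -0.00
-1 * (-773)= 773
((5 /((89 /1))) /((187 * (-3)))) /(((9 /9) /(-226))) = 1130 /49929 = 0.02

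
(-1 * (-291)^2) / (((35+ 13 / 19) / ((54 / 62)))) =-14480451 / 7006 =-2066.86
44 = 44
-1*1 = -1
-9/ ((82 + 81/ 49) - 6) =-441/ 3805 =-0.12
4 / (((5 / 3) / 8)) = 96 / 5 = 19.20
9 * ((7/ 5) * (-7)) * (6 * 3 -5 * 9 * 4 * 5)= 388962/ 5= 77792.40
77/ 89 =0.87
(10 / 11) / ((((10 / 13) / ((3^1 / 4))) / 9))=351 / 44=7.98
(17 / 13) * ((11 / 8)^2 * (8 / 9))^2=248897 / 67392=3.69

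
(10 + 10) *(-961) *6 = -115320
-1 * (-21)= 21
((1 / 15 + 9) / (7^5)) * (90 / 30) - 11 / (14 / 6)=-396029 / 84035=-4.71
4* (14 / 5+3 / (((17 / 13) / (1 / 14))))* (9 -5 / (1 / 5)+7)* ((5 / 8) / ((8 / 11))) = -349173 / 3808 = -91.69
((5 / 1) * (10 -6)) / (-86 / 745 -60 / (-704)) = -2622400 / 3961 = -662.06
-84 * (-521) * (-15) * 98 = -64333080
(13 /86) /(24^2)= 13 /49536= 0.00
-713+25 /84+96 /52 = -776255 /1092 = -710.86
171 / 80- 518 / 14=-34.86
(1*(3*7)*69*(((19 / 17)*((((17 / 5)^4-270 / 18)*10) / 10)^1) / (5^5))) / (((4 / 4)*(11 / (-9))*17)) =-18371821734 / 6208984375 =-2.96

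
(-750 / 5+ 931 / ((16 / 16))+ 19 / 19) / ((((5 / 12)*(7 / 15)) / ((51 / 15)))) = 478584 / 35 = 13673.83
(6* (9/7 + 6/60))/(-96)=-0.09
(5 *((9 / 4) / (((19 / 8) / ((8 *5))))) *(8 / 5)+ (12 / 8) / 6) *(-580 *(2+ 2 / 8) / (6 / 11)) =-110337315 / 152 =-725903.39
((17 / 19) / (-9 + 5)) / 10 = -17 / 760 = -0.02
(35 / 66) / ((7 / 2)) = 5 / 33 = 0.15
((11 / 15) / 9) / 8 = 0.01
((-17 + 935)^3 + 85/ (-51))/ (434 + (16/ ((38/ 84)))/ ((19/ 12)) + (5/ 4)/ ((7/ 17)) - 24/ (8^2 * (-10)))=469185439884560/ 278623683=1683939.55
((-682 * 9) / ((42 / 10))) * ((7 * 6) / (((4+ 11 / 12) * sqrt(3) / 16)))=-3928320 * sqrt(3) / 59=-115322.88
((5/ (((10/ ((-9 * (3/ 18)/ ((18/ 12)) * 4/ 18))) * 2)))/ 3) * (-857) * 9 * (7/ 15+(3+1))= 57419/ 90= 637.99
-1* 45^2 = -2025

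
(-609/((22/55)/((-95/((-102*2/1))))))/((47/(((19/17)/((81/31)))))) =-56794325/8801784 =-6.45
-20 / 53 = -0.38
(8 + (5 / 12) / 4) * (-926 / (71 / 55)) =-9905885 / 1704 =-5813.31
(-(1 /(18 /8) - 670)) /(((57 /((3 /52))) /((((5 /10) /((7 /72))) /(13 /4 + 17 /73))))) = 1759592 /1758393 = 1.00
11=11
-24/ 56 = -0.43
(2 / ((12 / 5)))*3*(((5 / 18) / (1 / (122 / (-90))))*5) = -1525 / 324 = -4.71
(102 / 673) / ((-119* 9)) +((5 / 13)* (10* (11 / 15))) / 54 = 258403 / 4960683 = 0.05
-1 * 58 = -58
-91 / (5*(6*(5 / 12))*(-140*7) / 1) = 13 / 1750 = 0.01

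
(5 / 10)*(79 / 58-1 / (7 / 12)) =-143 / 812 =-0.18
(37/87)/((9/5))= 185/783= 0.24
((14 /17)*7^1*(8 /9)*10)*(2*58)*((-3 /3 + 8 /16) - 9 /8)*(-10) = 14778400 /153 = 96590.85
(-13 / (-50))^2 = 169 / 2500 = 0.07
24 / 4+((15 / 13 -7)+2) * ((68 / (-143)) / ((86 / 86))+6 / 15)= 11694 / 1859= 6.29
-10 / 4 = -5 / 2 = -2.50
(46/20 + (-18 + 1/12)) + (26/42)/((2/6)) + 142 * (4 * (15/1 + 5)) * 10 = 47706221/420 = 113586.24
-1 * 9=-9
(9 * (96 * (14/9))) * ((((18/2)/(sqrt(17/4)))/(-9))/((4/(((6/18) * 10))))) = -2240 * sqrt(17)/17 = -543.28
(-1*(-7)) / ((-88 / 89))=-623 / 88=-7.08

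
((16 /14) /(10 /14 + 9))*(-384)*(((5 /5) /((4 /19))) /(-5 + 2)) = 1216 /17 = 71.53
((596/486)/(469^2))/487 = 298/26030404701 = 0.00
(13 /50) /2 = 13 /100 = 0.13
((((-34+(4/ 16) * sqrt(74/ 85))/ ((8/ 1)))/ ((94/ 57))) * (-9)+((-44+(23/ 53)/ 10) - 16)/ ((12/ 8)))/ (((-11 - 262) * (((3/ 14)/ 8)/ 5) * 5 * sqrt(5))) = sqrt(5) * (81567 * sqrt(6290)+682034152)/ 1486379700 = 1.04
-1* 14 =-14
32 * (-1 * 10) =-320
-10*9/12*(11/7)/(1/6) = -495/7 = -70.71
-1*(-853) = 853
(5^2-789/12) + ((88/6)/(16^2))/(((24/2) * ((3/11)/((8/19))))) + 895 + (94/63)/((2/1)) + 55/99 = 98313991/114912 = 855.56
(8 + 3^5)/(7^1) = 251/7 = 35.86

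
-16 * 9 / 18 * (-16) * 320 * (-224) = -9175040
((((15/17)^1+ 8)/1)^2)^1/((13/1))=22801/3757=6.07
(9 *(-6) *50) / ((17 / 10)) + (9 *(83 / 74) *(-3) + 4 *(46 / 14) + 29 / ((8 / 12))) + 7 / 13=-89369412 / 57239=-1561.34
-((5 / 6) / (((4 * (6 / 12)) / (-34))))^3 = 614125 / 216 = 2843.17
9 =9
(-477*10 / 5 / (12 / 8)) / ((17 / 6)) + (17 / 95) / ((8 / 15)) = -579165 / 2584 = -224.14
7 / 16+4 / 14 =81 / 112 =0.72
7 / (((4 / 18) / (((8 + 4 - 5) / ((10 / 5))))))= 441 / 4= 110.25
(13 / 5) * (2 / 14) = 13 / 35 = 0.37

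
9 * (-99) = -891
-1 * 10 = -10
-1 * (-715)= 715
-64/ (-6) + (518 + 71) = 1799/ 3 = 599.67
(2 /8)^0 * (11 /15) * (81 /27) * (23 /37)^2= 5819 /6845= 0.85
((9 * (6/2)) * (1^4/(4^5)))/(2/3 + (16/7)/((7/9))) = 3969/542720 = 0.01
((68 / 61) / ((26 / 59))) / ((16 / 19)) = 19057 / 6344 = 3.00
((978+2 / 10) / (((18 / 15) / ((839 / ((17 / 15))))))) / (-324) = -20517745 / 11016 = -1862.54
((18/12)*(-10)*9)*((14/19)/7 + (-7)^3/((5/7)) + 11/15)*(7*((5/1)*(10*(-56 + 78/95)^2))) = 473012373525552/6859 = 68962293851.22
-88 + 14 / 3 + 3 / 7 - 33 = -2434 / 21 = -115.90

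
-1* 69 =-69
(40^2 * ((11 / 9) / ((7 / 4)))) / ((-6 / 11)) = -387200 / 189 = -2048.68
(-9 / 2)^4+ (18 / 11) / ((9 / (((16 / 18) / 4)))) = 649603 / 1584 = 410.10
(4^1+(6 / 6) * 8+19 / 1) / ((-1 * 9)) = -31 / 9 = -3.44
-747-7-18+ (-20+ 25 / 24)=-790.96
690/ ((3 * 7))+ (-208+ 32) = -1002/ 7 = -143.14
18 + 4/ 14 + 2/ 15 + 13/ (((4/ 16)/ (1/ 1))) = 7394/ 105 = 70.42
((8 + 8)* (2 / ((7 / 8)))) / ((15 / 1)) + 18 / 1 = 20.44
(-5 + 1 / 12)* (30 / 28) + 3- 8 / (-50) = -2.11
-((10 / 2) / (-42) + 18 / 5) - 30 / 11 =-14341 / 2310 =-6.21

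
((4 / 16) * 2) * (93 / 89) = 93 / 178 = 0.52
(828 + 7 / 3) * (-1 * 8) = -19928 / 3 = -6642.67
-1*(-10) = 10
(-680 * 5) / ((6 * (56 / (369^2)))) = -19289475 / 14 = -1377819.64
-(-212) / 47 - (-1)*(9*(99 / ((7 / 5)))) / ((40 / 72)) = 378377 / 329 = 1150.08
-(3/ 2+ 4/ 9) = -35/ 18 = -1.94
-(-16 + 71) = -55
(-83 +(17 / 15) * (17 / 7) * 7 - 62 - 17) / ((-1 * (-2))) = -2141 / 30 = -71.37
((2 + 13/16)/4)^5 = 184528125/1073741824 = 0.17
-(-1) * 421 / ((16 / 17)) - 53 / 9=63565 / 144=441.42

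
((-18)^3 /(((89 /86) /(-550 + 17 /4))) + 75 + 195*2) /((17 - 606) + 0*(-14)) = -5222.40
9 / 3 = 3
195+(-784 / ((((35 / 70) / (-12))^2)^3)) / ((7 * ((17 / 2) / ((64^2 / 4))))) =-43834436219661 / 17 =-2578496248215.35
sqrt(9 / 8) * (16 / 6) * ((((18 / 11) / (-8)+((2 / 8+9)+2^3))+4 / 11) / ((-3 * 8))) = -383 * sqrt(2) / 264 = -2.05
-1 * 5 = -5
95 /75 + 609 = 9154 /15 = 610.27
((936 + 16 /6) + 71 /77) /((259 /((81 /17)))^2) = 474677415 /1492753493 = 0.32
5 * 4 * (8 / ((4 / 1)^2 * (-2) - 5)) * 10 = -1600 / 37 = -43.24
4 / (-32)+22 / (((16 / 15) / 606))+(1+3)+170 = 12672.62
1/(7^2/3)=3/49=0.06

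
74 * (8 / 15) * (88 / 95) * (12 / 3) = 208384 / 1425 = 146.23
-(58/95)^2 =-3364/9025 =-0.37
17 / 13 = 1.31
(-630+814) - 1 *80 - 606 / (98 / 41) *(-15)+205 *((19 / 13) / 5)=2526904 / 637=3966.88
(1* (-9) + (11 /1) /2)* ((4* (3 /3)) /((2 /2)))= -14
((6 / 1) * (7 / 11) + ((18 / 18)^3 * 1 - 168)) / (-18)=1795 / 198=9.07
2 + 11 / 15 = 41 / 15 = 2.73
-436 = -436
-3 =-3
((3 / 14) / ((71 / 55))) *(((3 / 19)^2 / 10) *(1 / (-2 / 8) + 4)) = 0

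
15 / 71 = 0.21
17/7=2.43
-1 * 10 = -10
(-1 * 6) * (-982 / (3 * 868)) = 491 / 217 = 2.26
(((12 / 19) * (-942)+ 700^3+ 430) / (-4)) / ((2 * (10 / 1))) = -3258498433 / 760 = -4287497.94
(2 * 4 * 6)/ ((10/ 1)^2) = 12/ 25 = 0.48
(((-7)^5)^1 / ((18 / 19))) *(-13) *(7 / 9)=29059303 / 162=179378.41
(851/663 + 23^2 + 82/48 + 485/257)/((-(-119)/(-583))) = -424275617755/162212232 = -2615.56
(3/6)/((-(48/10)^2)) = -25/1152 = -0.02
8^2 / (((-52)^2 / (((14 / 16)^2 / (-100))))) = -49 / 270400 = -0.00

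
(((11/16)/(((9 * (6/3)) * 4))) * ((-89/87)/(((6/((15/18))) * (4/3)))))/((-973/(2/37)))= 4895/86595941376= 0.00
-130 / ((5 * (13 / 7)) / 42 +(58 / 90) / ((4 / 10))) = -28665 / 404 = -70.95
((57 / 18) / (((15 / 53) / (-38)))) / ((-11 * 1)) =19133 / 495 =38.65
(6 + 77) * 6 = 498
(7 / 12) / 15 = 7 / 180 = 0.04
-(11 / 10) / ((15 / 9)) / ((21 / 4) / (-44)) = 968 / 175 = 5.53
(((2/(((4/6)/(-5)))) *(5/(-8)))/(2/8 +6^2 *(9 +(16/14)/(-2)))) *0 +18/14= 9/7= 1.29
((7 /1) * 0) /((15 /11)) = 0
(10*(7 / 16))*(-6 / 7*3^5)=-911.25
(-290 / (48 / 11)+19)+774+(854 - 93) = 35701 / 24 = 1487.54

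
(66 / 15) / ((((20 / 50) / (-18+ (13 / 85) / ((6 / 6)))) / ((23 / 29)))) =-155.70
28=28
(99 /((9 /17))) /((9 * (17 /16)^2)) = 2816 /153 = 18.41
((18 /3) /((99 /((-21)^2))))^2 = 86436 /121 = 714.35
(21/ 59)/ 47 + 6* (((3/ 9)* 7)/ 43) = 39725/ 119239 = 0.33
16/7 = 2.29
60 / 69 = 20 / 23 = 0.87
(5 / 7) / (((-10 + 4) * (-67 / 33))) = 55 / 938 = 0.06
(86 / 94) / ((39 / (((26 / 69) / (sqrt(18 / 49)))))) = 301 * sqrt(2) / 29187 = 0.01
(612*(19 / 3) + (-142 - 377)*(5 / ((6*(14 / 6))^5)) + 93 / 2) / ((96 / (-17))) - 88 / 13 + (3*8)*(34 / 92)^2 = -82624099125315 / 118355700736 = -698.10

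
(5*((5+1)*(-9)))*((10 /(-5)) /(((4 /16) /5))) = 10800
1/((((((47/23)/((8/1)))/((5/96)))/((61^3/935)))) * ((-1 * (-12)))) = 5220563/1265616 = 4.12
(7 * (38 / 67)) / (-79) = -266 / 5293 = -0.05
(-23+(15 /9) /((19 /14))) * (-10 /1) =12410 /57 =217.72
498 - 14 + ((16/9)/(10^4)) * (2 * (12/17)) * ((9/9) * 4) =15427532/31875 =484.00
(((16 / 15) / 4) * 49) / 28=7 / 15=0.47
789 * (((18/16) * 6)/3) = 7101/4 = 1775.25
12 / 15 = 4 / 5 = 0.80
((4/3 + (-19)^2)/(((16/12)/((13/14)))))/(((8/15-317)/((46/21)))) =-1625065/930412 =-1.75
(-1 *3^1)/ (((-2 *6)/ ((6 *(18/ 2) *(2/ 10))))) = 27/ 10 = 2.70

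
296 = 296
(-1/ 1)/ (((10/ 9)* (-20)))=9/ 200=0.04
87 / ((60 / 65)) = 377 / 4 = 94.25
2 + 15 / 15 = 3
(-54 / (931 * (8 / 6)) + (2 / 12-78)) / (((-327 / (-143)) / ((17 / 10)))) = -52876681 / 913311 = -57.90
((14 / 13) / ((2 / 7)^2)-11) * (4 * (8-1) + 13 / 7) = 11913 / 182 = 65.46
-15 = -15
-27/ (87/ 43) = -387/ 29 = -13.34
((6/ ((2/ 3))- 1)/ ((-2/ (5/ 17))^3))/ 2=-0.01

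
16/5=3.20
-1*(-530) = 530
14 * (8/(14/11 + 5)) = 17.86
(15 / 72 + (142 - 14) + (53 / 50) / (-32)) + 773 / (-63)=11683261 / 100800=115.91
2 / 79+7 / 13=579 / 1027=0.56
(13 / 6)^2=169 / 36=4.69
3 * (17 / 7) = 51 / 7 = 7.29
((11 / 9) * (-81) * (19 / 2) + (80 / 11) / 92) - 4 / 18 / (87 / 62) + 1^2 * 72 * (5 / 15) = -363146891 / 396198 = -916.58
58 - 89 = -31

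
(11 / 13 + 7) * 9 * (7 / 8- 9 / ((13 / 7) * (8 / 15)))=-195993 / 338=-579.86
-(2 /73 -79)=5765 /73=78.97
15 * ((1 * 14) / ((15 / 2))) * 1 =28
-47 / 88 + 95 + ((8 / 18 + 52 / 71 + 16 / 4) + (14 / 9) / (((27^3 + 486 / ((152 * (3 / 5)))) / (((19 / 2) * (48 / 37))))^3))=99.64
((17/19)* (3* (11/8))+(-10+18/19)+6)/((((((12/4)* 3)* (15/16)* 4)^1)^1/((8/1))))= 388/2565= 0.15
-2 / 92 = -1 / 46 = -0.02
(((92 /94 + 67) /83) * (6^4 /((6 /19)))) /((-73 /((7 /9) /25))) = -2039688 /1423865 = -1.43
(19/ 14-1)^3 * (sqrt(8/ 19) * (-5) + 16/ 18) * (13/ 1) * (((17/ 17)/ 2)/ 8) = 1625/ 49392-8125 * sqrt(38)/ 417088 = -0.09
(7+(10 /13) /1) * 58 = 5858 /13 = 450.62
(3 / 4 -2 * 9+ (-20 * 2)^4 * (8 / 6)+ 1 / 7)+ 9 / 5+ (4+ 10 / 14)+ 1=1433595971 / 420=3413323.74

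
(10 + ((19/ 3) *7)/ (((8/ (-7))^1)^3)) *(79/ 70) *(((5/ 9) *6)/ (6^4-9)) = -2390461/ 41513472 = -0.06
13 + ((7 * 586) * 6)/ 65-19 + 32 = 26302/ 65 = 404.65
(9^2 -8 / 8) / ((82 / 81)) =3240 / 41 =79.02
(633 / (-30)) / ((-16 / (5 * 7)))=1477 / 32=46.16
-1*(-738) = 738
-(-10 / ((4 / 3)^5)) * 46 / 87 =9315 / 7424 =1.25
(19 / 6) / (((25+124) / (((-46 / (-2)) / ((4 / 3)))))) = 437 / 1192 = 0.37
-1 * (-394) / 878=197 / 439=0.45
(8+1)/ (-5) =-1.80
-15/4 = -3.75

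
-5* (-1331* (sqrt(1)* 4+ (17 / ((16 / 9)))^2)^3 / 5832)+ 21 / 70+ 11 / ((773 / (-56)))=375169673660879161879 / 378169857146880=992066.57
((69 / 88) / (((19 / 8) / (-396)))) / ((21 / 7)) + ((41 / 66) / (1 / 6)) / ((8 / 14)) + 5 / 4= -14967 / 418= -35.81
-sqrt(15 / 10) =-sqrt(6) / 2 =-1.22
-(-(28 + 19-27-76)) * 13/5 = -728/5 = -145.60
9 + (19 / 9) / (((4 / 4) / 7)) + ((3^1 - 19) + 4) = 106 / 9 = 11.78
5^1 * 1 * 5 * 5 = 125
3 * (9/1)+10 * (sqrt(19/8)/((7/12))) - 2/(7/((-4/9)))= 30 * sqrt(38)/7+1709/63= 53.55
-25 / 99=-0.25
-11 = -11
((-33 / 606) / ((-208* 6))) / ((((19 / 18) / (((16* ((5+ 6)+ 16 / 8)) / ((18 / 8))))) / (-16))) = -352 / 5757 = -0.06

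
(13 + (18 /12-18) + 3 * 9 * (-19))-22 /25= -25869 /50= -517.38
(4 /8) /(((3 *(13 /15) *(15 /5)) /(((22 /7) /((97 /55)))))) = 3025 /26481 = 0.11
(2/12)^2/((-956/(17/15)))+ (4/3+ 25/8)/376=1147589/97053120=0.01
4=4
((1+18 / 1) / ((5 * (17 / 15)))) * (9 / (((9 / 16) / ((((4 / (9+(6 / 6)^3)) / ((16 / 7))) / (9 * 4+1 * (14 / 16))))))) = 6384 / 25075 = 0.25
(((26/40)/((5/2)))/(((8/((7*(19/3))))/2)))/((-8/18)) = -5187/800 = -6.48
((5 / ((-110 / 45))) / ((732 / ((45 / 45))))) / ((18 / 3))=-5 / 10736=-0.00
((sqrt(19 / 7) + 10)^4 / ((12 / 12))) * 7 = (sqrt(133) + 70)^4 / 343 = 128833.93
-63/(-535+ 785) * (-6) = 189/125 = 1.51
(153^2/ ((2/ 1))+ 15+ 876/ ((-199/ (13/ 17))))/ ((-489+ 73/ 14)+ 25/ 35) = -554899527/ 22879229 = -24.25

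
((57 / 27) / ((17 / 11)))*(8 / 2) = 836 / 153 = 5.46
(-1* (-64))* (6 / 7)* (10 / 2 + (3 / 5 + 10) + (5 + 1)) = 41472 / 35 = 1184.91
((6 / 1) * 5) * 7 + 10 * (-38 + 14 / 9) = -1390 / 9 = -154.44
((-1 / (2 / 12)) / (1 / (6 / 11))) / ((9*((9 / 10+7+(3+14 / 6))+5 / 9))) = -360 / 13651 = -0.03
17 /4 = 4.25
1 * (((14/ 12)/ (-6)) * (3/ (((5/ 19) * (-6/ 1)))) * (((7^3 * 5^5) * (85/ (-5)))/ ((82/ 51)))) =-8239931875/ 1968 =-4186957.25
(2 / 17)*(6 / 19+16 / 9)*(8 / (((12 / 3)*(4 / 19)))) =358 / 153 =2.34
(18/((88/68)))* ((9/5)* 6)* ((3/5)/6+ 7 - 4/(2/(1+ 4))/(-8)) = 1254.32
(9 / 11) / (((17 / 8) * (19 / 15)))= 1080 / 3553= 0.30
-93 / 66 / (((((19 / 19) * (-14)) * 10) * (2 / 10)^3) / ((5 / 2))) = 3875 / 1232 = 3.15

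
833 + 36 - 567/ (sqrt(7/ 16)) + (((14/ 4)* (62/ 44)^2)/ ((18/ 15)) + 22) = 5208563/ 5808 - 324* sqrt(7) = 39.57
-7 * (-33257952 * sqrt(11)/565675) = 232805664 * sqrt(11)/565675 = 1364.97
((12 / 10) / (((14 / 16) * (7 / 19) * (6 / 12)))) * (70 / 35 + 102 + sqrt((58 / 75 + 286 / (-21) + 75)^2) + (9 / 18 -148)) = 5954448 / 42875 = 138.88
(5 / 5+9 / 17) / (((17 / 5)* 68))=65 / 9826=0.01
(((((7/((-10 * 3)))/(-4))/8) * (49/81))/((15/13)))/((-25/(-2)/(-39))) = -57967/4860000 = -0.01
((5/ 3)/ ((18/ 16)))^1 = 40/ 27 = 1.48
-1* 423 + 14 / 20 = -4223 / 10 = -422.30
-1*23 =-23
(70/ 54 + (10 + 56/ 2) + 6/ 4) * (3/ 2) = 2203/ 36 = 61.19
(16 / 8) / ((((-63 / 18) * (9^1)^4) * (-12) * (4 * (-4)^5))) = -1 / 564350976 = -0.00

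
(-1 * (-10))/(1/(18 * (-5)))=-900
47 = 47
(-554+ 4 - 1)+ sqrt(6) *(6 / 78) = -551+ sqrt(6) / 13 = -550.81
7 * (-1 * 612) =-4284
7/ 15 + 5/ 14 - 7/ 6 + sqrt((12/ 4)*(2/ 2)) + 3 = sqrt(3) + 93/ 35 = 4.39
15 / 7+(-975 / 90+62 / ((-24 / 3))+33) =1391 / 84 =16.56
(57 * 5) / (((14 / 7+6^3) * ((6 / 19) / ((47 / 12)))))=84835 / 5232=16.21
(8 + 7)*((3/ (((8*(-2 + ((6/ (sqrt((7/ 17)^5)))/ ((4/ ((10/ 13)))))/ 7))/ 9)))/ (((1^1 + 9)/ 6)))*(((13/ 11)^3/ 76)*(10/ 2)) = -371517537585285/ 95995928451632- 51598004851575*sqrt(119)/ 191991856903264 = -6.80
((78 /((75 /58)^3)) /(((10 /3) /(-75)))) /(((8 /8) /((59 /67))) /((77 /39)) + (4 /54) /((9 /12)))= -933372688248 /774990625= -1204.37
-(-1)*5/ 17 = 5/ 17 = 0.29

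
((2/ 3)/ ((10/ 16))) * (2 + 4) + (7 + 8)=107/ 5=21.40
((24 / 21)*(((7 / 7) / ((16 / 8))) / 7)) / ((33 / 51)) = 68 / 539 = 0.13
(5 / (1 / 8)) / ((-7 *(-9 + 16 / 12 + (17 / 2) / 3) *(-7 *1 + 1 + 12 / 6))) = -60 / 203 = -0.30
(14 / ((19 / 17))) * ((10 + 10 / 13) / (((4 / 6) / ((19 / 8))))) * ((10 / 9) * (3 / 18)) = 20825 / 234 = 89.00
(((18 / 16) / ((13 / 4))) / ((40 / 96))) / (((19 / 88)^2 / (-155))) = -12963456 / 4693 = -2762.30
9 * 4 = 36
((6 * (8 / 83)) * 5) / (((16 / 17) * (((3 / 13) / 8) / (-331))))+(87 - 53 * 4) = -2936415 / 83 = -35378.49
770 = 770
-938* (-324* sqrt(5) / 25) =27182.72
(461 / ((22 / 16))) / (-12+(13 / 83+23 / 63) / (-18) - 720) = -21695121 / 47368772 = -0.46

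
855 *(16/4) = 3420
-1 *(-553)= 553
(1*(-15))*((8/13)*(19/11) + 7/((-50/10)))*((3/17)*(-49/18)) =-11809/4862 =-2.43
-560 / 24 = -70 / 3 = -23.33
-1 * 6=-6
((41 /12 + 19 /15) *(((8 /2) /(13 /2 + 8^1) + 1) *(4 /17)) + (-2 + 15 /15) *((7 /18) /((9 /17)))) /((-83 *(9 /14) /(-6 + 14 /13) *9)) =120110144 /17450521335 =0.01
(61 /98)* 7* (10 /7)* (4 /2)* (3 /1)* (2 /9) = 1220 /147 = 8.30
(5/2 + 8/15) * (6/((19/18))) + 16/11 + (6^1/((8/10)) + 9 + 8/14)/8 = 2438011/117040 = 20.83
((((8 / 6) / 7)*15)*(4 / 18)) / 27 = 40 / 1701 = 0.02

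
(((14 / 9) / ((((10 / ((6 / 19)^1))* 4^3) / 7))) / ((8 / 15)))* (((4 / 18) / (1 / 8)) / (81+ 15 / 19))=7 / 31968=0.00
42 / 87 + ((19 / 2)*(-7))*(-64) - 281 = 115289 / 29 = 3975.48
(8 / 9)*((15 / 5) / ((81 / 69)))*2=368 / 81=4.54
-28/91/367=-4/4771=-0.00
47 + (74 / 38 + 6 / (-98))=45513 / 931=48.89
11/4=2.75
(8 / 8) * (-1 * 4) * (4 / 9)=-16 / 9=-1.78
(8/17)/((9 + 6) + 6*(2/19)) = 152/5049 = 0.03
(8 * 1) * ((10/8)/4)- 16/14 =19/14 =1.36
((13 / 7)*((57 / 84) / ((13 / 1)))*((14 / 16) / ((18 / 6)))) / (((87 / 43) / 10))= 4085 / 29232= 0.14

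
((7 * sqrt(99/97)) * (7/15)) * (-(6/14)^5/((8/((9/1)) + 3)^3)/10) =-177147 * sqrt(1067)/71324706250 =-0.00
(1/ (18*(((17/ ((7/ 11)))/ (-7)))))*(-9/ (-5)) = -49/ 1870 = -0.03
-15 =-15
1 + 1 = 2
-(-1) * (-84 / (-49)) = 12 / 7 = 1.71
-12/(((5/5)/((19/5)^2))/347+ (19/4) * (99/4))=-24051264/235627627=-0.10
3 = 3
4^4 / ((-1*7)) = -256 / 7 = -36.57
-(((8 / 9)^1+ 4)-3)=-17 / 9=-1.89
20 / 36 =0.56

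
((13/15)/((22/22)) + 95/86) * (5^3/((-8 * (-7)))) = 63575/14448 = 4.40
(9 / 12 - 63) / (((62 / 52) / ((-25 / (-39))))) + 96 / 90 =-30133 / 930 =-32.40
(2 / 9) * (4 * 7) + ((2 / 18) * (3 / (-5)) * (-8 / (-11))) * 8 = 2888 / 495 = 5.83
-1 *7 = -7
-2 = -2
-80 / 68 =-20 / 17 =-1.18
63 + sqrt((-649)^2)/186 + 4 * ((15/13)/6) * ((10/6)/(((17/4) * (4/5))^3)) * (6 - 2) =791417923/11879634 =66.62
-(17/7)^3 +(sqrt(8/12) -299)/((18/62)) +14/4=-1037.90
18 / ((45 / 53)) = 106 / 5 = 21.20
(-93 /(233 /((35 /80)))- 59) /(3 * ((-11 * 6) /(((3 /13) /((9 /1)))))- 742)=0.01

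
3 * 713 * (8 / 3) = 5704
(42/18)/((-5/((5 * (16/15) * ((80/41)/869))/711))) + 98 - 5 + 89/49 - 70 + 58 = 925183214510/11171508579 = 82.82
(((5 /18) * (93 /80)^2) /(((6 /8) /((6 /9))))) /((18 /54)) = 1.00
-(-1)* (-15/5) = -3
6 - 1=5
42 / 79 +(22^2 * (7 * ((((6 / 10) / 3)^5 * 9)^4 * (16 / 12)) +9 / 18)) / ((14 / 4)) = 3674507145796120642 / 52738189697265625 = 69.67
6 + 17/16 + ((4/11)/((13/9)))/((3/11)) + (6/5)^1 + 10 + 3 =23073/1040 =22.19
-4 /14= -2 /7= -0.29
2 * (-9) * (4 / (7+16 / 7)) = -7.75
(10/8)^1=5/4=1.25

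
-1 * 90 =-90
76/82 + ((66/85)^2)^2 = 2761587926/2140225625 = 1.29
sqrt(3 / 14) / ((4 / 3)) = 0.35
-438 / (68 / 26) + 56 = -111.47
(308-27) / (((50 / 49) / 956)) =263263.28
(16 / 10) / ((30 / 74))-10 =-454 / 75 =-6.05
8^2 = 64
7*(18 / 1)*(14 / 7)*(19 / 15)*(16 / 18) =283.73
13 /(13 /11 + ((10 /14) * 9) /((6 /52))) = 77 /337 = 0.23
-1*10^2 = -100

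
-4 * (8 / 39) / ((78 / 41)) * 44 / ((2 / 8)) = -115456 / 1521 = -75.91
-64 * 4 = -256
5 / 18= 0.28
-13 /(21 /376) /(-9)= 25.86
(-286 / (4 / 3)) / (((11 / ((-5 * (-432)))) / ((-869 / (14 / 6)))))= 109806840 / 7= 15686691.43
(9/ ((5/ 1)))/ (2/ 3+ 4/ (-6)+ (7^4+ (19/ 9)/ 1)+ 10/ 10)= 81/ 108185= 0.00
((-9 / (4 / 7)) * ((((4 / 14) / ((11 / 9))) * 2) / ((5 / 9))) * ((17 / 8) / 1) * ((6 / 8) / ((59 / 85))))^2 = 399478353849 / 431309824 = 926.20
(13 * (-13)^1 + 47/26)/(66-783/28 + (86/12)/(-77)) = -2008314/455767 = -4.41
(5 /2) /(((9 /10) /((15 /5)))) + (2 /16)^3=12803 /1536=8.34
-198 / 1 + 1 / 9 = -1781 / 9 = -197.89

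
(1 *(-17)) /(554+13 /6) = -102 /3337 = -0.03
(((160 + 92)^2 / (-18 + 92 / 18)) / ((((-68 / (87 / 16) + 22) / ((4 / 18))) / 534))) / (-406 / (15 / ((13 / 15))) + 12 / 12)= 817500600 / 298127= 2742.12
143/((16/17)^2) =161.43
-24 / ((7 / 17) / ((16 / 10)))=-93.26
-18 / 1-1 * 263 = -281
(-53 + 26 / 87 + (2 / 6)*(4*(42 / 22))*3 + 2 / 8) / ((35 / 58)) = -171551 / 2310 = -74.26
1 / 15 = 0.07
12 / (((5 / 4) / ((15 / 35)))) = 144 / 35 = 4.11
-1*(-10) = 10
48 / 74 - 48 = -1752 / 37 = -47.35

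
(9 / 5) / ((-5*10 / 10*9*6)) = -1 / 150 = -0.01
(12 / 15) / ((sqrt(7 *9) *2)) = 2 *sqrt(7) / 105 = 0.05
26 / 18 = 13 / 9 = 1.44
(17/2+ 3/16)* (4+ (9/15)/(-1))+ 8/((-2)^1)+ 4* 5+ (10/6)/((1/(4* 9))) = 8443/80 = 105.54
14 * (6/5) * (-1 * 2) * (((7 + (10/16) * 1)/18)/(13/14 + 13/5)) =-2989/741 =-4.03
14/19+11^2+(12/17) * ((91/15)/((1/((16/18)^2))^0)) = 203521/1615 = 126.02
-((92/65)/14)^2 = -2116/207025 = -0.01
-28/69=-0.41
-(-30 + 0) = 30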